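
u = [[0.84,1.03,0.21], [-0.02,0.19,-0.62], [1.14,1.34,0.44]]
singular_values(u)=[2.26, 0.66, 0.0]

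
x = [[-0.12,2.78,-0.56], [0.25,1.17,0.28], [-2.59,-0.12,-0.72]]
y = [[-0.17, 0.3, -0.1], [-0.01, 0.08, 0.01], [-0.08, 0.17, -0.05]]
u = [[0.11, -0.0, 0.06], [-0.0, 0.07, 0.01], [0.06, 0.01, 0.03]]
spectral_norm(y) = 0.41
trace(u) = 0.21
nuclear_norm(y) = 0.46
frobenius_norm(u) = 0.16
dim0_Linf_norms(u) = [0.11, 0.07, 0.06]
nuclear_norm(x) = 6.14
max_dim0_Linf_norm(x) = 2.78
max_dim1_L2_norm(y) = 0.36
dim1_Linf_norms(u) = [0.11, 0.07, 0.06]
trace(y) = -0.14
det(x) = -3.10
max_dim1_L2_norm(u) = 0.13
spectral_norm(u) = 0.14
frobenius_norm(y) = 0.42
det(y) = 0.00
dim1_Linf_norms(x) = [2.78, 1.17, 2.59]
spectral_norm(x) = 3.04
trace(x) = 0.33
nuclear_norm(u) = 0.22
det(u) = -0.00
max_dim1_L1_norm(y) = 0.57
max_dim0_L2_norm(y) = 0.35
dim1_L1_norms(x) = [3.46, 1.7, 3.43]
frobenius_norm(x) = 4.10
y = u @ x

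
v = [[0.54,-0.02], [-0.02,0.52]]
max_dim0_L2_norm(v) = 0.54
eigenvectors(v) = [[0.85, 0.53], [-0.53, 0.85]]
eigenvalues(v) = [0.55, 0.51]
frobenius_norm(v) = 0.75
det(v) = 0.28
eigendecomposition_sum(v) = [[0.40,  -0.25], [-0.25,  0.15]] + [[0.14, 0.23],[0.23, 0.37]]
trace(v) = 1.06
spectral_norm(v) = 0.55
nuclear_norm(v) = 1.06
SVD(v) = [[-0.85, 0.53], [0.53, 0.85]] @ diag([0.5523606797749979, 0.5076393202250021]) @ [[-0.85,0.53], [0.53,0.85]]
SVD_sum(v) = [[0.4,-0.25], [-0.25,0.15]] + [[0.14, 0.23], [0.23, 0.37]]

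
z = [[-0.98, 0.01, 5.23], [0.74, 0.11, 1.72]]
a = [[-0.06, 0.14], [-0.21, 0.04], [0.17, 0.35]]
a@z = [[0.16, 0.01, -0.07], [0.24, 0.0, -1.03], [0.09, 0.04, 1.49]]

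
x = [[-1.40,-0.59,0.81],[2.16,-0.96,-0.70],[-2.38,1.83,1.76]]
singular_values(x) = [4.38, 1.3, 0.56]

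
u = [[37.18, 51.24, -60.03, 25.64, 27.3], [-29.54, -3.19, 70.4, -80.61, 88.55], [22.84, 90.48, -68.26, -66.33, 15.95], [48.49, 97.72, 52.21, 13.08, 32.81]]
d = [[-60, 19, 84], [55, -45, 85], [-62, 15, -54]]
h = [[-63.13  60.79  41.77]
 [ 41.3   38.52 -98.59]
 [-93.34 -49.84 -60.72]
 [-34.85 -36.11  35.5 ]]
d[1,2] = 85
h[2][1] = -49.84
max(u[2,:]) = 90.48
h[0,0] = -63.13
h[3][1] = -36.11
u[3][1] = 97.72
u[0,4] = 27.3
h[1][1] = 38.52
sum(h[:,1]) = 13.36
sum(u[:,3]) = -108.22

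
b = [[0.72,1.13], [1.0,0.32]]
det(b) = -0.900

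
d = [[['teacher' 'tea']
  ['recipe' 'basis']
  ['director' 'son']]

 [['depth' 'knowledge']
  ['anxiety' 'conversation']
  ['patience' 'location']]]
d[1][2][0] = 'patience'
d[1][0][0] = 'depth'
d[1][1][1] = 'conversation'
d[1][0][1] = 'knowledge'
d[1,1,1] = 'conversation'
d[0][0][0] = 'teacher'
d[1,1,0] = 'anxiety'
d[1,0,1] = 'knowledge'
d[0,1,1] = 'basis'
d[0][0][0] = 'teacher'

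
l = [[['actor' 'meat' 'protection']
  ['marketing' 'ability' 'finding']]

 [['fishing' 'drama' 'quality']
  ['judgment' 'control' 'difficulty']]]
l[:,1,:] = [['marketing', 'ability', 'finding'], ['judgment', 'control', 'difficulty']]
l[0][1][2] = 'finding'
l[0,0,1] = 'meat'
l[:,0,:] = [['actor', 'meat', 'protection'], ['fishing', 'drama', 'quality']]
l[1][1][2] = 'difficulty'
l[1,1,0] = 'judgment'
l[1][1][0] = 'judgment'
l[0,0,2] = 'protection'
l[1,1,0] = 'judgment'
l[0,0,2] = 'protection'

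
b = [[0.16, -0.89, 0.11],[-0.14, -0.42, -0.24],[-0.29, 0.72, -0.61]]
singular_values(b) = [1.31, 0.57, 0.08]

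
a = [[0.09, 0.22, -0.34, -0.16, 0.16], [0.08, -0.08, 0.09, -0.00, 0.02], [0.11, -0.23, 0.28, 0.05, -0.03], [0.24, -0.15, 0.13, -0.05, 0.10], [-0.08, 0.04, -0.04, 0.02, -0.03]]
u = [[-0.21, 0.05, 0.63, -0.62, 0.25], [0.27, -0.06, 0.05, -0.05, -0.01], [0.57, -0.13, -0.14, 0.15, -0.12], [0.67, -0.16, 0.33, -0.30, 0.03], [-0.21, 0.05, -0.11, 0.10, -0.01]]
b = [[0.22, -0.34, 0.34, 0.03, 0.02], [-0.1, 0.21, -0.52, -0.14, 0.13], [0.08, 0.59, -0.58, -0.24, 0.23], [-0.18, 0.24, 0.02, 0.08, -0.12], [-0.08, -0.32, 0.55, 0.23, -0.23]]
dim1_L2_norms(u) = [0.94, 0.29, 0.63, 0.82, 0.26]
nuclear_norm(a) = 0.99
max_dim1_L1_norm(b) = 1.72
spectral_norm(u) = 1.06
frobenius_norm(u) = 1.45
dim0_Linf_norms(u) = [0.67, 0.16, 0.63, 0.62, 0.25]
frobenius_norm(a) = 0.72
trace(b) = -0.30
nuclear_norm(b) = 2.05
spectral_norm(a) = 0.62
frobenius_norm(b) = 1.44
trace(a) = 0.21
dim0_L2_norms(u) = [0.97, 0.23, 0.73, 0.71, 0.28]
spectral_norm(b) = 1.35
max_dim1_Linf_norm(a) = 0.34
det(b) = -0.00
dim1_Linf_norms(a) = [0.34, 0.09, 0.28, 0.24, 0.08]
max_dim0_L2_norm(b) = 1.01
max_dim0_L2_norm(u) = 0.97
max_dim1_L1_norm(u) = 1.76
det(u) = 0.00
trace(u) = -0.72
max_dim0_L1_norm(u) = 1.93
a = u @ b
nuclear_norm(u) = 2.07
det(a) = 0.00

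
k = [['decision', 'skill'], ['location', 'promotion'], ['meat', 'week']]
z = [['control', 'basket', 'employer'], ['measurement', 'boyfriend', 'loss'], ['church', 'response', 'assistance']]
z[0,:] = ['control', 'basket', 'employer']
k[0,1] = 'skill'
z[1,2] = 'loss'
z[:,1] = ['basket', 'boyfriend', 'response']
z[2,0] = 'church'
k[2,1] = 'week'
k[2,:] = ['meat', 'week']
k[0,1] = 'skill'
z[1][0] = 'measurement'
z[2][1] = 'response'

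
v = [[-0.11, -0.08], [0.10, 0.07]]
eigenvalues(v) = [-0.03, -0.01]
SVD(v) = [[-0.74, 0.67],[0.67, 0.74]] @ diag([0.18274929595430303, 0.0016415931915547092]) @ [[0.81, 0.58], [0.58, -0.81]]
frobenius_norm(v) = 0.18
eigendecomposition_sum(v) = [[-0.15, -0.12], [0.15, 0.12]] + [[0.04, 0.04], [-0.05, -0.05]]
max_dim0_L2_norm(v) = 0.15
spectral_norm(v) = 0.18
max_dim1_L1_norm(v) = 0.19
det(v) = 0.00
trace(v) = -0.04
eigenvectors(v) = [[-0.71, 0.62], [0.71, -0.78]]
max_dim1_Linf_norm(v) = 0.11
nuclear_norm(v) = 0.18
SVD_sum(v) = [[-0.11, -0.08],[0.1, 0.07]] + [[0.00,  -0.0], [0.00,  -0.00]]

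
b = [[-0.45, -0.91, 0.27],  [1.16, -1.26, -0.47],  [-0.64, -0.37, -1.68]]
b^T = [[-0.45, 1.16, -0.64],[-0.91, -1.26, -0.37],[0.27, -0.47, -1.68]]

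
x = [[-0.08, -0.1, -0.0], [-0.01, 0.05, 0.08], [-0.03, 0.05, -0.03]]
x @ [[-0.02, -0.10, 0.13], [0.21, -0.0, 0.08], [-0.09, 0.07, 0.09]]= [[-0.02, 0.01, -0.02], [0.0, 0.01, 0.01], [0.01, 0.00, -0.0]]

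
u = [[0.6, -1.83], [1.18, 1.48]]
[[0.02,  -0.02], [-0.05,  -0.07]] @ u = [[-0.01, -0.07], [-0.11, -0.01]]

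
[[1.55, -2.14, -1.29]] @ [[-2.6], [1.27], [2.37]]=[[-9.81]]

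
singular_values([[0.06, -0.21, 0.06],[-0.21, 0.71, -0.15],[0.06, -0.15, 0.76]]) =[0.93, 0.61, 0.0]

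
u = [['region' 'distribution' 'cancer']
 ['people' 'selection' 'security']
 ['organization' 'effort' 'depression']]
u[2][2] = 'depression'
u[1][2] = 'security'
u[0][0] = 'region'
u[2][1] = 'effort'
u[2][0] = 'organization'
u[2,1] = 'effort'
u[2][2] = 'depression'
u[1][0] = 'people'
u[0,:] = ['region', 'distribution', 'cancer']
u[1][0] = 'people'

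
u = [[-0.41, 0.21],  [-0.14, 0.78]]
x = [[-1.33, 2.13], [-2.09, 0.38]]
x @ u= [[0.25, 1.38],[0.80, -0.14]]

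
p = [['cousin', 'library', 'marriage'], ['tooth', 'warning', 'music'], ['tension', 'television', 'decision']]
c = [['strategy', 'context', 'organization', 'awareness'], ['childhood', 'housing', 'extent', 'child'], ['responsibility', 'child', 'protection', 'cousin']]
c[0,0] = 'strategy'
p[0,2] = 'marriage'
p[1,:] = ['tooth', 'warning', 'music']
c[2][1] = 'child'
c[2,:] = ['responsibility', 'child', 'protection', 'cousin']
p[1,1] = 'warning'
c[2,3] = 'cousin'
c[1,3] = 'child'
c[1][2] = 'extent'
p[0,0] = 'cousin'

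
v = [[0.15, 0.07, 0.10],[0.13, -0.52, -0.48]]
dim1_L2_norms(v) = [0.19, 0.72]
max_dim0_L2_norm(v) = 0.52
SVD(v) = [[-0.13, 0.99], [0.99, 0.13]] @ diag([0.7254757160803065, 0.1696613844626012]) @ [[0.15, -0.72, -0.67],[0.98, 0.01, 0.21]]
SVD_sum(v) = [[-0.01, 0.07, 0.06], [0.11, -0.52, -0.48]] + [[0.16, 0.00, 0.04],  [0.02, 0.0, 0.0]]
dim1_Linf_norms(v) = [0.15, 0.52]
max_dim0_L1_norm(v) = 0.59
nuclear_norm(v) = 0.90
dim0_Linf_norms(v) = [0.15, 0.52, 0.48]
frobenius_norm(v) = 0.75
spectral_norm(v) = 0.73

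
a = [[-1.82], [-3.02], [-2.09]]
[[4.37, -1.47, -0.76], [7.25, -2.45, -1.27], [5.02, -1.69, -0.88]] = a @ [[-2.4, 0.81, 0.42]]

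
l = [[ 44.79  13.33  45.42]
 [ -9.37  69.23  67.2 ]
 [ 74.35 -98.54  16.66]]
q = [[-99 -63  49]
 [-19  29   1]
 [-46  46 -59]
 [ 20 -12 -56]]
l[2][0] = 74.35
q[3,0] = 20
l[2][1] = -98.54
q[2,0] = -46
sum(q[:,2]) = -65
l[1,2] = 67.2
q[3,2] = -56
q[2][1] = 46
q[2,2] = -59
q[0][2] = 49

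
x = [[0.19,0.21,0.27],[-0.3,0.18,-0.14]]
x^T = [[0.19, -0.3],[0.21, 0.18],[0.27, -0.14]]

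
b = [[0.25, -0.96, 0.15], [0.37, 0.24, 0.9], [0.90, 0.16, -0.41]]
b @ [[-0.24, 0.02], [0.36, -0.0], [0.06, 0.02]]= [[-0.40, 0.01],[0.05, 0.03],[-0.18, 0.01]]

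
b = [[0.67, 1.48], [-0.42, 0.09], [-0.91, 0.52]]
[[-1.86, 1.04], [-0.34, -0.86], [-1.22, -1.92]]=b@[[0.49, 2.00], [-1.48, -0.20]]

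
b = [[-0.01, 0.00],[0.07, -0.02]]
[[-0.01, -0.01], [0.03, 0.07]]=b @ [[0.60, 0.8], [0.8, -0.60]]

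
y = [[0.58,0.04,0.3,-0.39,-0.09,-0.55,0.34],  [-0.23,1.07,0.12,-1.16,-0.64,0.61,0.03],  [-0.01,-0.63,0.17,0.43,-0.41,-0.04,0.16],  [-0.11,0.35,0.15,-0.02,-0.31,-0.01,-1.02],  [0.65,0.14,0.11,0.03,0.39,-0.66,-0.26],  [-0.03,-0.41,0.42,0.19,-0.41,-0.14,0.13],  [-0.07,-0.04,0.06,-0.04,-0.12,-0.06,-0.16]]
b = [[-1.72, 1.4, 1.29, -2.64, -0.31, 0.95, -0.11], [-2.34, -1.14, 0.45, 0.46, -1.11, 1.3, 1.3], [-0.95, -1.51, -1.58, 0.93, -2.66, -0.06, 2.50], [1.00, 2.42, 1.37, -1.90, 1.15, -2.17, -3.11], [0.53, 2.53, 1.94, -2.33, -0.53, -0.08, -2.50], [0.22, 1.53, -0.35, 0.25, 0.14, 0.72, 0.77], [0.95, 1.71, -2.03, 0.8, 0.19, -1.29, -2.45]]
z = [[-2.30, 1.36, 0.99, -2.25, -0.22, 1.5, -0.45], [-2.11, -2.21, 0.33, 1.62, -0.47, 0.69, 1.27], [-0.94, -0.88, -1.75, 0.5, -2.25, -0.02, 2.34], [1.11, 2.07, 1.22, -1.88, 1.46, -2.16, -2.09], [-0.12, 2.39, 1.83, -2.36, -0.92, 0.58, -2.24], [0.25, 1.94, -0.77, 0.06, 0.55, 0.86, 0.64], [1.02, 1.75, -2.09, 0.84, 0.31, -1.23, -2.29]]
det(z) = -769.26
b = y + z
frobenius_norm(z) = 10.49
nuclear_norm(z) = 22.94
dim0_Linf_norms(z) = [2.3, 2.39, 2.09, 2.36, 2.25, 2.16, 2.34]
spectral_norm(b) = 8.52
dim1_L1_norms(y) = [2.29, 3.86, 1.85, 1.97, 2.24, 1.73, 0.55]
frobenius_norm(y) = 2.86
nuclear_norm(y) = 5.80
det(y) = 0.00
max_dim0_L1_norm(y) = 2.68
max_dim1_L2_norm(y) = 1.83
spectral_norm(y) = 2.00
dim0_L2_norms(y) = [0.91, 1.36, 0.59, 1.31, 1.01, 1.07, 1.14]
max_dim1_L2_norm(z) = 4.66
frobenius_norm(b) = 10.80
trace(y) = 1.89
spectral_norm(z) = 7.71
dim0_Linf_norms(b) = [2.34, 2.53, 2.03, 2.64, 2.66, 2.17, 3.11]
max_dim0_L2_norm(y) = 1.36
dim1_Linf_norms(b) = [2.64, 2.34, 2.66, 3.11, 2.53, 1.53, 2.45]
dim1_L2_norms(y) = [1.0, 1.83, 0.9, 1.14, 1.05, 0.77, 0.24]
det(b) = -447.51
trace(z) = -10.49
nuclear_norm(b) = 22.37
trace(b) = -8.60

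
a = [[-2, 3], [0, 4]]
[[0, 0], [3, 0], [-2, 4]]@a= [[0, 0], [-6, 9], [4, 10]]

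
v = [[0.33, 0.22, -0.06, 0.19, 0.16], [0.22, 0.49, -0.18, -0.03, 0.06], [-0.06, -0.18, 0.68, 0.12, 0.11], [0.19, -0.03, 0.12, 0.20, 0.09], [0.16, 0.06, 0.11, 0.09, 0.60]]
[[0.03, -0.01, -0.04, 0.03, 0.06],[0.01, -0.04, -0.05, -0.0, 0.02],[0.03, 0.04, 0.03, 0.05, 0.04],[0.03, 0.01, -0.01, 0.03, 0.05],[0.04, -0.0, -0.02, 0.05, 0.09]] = v @ [[0.06, 0.00, -0.03, 0.10, 0.05], [-0.00, -0.06, -0.08, -0.04, 0.03], [0.04, 0.04, 0.03, 0.06, 0.04], [0.03, 0.02, -0.04, -0.02, 0.11], [0.04, -0.01, -0.01, 0.06, 0.11]]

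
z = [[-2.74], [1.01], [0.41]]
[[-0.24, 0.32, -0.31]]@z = [[0.85]]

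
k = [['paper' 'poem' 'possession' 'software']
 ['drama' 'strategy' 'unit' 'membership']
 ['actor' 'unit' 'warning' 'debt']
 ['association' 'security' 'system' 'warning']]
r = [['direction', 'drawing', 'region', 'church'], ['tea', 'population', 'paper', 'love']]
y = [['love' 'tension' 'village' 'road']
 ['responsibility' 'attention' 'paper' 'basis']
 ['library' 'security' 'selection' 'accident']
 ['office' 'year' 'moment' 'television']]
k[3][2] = 'system'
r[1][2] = 'paper'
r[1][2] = 'paper'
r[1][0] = 'tea'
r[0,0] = 'direction'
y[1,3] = 'basis'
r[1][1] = 'population'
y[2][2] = 'selection'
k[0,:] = ['paper', 'poem', 'possession', 'software']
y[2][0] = 'library'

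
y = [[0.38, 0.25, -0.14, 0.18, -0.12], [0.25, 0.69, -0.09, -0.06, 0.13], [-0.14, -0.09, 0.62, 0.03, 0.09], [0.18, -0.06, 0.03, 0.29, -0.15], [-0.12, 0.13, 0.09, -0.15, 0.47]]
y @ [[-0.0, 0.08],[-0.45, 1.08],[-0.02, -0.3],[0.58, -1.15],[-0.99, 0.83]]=[[0.11, 0.04], [-0.47, 0.97], [-0.04, -0.25], [0.34, -0.52], [-0.61, 0.67]]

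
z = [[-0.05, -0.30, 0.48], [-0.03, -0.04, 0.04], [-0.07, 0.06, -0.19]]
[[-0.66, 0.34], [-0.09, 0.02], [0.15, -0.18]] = z @ [[2.48, -1.63],[-1.87, 3.17],[-2.29, 2.53]]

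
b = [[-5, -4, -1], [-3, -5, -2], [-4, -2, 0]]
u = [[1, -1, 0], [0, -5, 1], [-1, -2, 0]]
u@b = [[-2, 1, 1], [11, 23, 10], [11, 14, 5]]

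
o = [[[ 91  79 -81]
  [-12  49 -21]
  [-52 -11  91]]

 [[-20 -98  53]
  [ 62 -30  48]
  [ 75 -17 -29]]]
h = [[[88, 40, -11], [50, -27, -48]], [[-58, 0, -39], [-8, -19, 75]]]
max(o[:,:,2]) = 91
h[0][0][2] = -11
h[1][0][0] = -58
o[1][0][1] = -98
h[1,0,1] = 0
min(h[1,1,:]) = -19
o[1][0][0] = -20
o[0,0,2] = -81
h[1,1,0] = -8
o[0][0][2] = -81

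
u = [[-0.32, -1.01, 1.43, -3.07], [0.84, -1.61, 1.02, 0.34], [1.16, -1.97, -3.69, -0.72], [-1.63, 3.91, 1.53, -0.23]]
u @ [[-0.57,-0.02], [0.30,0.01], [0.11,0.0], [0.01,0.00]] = [[0.01, -0.0],[-0.85, -0.03],[-1.67, -0.04],[2.27, 0.07]]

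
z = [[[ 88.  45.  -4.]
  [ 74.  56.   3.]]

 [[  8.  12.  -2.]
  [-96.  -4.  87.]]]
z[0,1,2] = 3.0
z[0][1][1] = 56.0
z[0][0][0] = 88.0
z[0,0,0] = 88.0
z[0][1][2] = 3.0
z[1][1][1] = -4.0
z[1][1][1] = -4.0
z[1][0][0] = 8.0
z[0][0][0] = 88.0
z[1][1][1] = -4.0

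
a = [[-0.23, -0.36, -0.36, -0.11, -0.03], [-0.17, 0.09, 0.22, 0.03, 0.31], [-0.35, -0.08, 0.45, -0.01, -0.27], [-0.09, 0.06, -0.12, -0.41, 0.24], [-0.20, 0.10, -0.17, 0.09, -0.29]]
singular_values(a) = [0.71, 0.62, 0.54, 0.3, 0.26]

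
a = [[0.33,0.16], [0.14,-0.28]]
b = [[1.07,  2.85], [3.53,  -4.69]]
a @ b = [[0.92,0.19], [-0.84,1.71]]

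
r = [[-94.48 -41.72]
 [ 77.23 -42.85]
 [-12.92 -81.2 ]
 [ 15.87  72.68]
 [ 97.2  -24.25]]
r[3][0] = 15.87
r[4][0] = 97.2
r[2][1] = -81.2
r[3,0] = 15.87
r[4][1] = -24.25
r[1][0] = 77.23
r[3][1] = 72.68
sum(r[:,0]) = 82.9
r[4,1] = -24.25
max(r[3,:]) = 72.68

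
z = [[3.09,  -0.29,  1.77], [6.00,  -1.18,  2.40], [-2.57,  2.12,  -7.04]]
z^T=[[3.09, 6.00, -2.57], [-0.29, -1.18, 2.12], [1.77, 2.4, -7.04]]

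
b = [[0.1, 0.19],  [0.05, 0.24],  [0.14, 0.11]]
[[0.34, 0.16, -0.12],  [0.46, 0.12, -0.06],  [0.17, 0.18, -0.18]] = b@ [[-0.36, 1.09, -1.28], [2.00, 0.27, 0.02]]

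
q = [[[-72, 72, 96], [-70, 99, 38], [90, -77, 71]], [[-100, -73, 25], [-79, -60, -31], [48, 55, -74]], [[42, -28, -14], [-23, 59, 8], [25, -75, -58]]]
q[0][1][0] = -70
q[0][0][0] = -72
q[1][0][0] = -100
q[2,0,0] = 42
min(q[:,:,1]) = -77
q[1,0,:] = [-100, -73, 25]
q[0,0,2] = 96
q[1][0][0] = -100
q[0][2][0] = 90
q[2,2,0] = 25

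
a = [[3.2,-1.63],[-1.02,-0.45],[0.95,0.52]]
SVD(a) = [[-0.96, -0.28], [0.21, -0.66], [-0.19, 0.7]] @ diag([3.72482129822485, 1.1993357729554093]) @ [[-0.93, 0.37], [0.37, 0.93]]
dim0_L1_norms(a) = [5.17, 2.6]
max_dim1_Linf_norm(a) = 3.2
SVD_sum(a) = [[3.32,-1.32], [-0.73,0.29], [0.64,-0.25]] + [[-0.12, -0.31], [-0.29, -0.74], [0.31, 0.77]]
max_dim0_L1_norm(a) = 5.17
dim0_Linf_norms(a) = [3.2, 1.63]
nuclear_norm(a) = 4.92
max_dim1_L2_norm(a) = 3.59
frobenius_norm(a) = 3.91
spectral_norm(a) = 3.72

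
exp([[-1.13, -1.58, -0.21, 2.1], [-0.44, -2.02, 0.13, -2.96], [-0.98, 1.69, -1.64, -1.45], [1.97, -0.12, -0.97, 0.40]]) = [[4.67, -2.39, -1.92, 7.88], [-3.81, 1.99, 1.64, -6.62], [-4.13, 2.23, 1.89, -7.14], [5.51, -2.78, -2.37, 9.42]]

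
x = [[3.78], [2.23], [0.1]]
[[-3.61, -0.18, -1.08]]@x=[[-14.16]]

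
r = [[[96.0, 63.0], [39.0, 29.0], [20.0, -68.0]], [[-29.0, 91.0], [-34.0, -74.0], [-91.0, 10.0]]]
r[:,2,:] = [[20.0, -68.0], [-91.0, 10.0]]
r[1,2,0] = -91.0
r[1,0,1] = 91.0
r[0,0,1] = 63.0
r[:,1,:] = [[39.0, 29.0], [-34.0, -74.0]]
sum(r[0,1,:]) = 68.0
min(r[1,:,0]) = -91.0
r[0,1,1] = 29.0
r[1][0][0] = -29.0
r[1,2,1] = 10.0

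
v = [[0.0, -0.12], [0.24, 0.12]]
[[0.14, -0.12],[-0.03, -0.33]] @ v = [[-0.03, -0.03], [-0.08, -0.04]]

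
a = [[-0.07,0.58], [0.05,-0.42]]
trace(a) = -0.49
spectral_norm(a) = 0.72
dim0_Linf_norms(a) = [0.07, 0.58]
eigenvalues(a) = [-0.0, -0.49]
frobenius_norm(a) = 0.72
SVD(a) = [[-0.81, 0.59],[0.59, 0.81]] @ diag([0.7212487035869168, 0.000554593717826758]) @ [[0.12, -0.99], [-0.99, -0.12]]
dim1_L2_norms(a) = [0.58, 0.42]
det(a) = 0.00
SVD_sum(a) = [[-0.07, 0.58], [0.05, -0.42]] + [[-0.0, -0.0], [-0.0, -0.00]]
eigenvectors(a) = [[0.99, -0.81], [0.12, 0.59]]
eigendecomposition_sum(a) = [[-0.00,-0.00], [-0.0,-0.0]] + [[-0.07,  0.58], [0.05,  -0.42]]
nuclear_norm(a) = 0.72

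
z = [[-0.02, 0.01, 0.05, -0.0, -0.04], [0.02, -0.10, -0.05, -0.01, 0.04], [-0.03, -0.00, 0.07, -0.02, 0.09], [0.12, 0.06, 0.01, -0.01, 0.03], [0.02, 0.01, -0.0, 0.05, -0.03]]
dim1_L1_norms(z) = [0.12, 0.22, 0.21, 0.23, 0.11]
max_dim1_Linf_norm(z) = 0.12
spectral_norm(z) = 0.14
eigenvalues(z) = [(-0.1+0.03j), (-0.1-0.03j), (0.01+0.07j), (0.01-0.07j), (0.08+0j)]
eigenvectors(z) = [[-0.14+0.16j, (-0.14-0.16j), 0.01+0.48j, 0.01-0.48j, 0.28+0.00j], [(0.82+0j), (0.82-0j), 0.14-0.17j, (0.14+0.17j), (-0.16+0j)], [-0.04-0.15j, (-0.04+0.15j), (-0.44+0.16j), (-0.44-0.16j), 0.78+0.00j], [(-0.26-0.37j), (-0.26+0.37j), (0.59+0j), 0.59-0.00j, 0.46+0.00j], [0.01+0.23j, (0.01-0.23j), 0.29-0.27j, (0.29+0.27j), (0.26+0j)]]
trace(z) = -0.09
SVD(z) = [[0.03, 0.45, -0.05, -0.35, -0.82], [-0.47, -0.75, 0.11, -0.32, -0.31], [-0.09, -0.03, -0.94, -0.28, 0.16], [0.86, -0.46, -0.09, -0.03, -0.2], [0.17, 0.12, 0.30, -0.83, 0.41]] @ diag([0.1444144492158117, 0.12861803343818515, 0.12550015952861485, 0.044551285304332756, 0.03696973448933317]) @ [[0.69, 0.70, 0.19, 0.04, -0.05], [-0.59, 0.42, 0.41, 0.15, -0.53], [0.21, -0.11, -0.60, 0.27, -0.72], [-0.24, 0.41, -0.49, -0.73, 0.0], [-0.28, 0.39, -0.44, 0.61, 0.45]]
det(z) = 0.00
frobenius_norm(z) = 0.24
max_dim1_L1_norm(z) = 0.23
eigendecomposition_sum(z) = [[-0.01-0.01j, 0.01-0.01j, -0j, (0.01+0.01j), (-0.02-0.01j)],[0.04j, -0.05+0.01j, -0.01-0.01j, (-0.01-0.04j), (0.03+0.07j)],[(0.01-0j), 0.00+0.01j, (-0+0j), -0.01+0.00j, (0.01-0.01j)],[(0.02-0.01j), 0.02+0.02j, (-0+0.01j), -0.02+0.02j, (0.02-0.03j)],[-0.01+0.00j, (-0-0.01j), 0.00-0.00j, 0.01-0.00j, (-0.02+0.01j)]] + [[(-0.01+0.01j), 0.01+0.01j, 0j, (0.01-0.01j), (-0.02+0.01j)],[-0.04j, -0.05-0.01j, -0.01+0.01j, -0.01+0.04j, (0.03-0.07j)],[(0.01+0j), 0.00-0.01j, (-0-0j), -0.01-0.00j, (0.01+0.01j)],[(0.02+0.01j), 0.02-0.02j, -0.00-0.01j, -0.02-0.02j, 0.02+0.03j],[(-0.01-0j), (-0+0.01j), 0j, 0.01+0.00j, (-0.02-0.01j)]] + [[-0.00+0.03j, (-0+0.01j), 0.01-0.01j, (-0.01+0.01j), -0.01-0.02j],[0.01-0.01j, 0.00-0.00j, (-0.01-0j), (0.01+0j), (-0+0.01j)],[-0.03+0.01j, (-0.01-0j), 0.01+0.01j, -0.01-0.01j, (0.01-0.01j)],[0.04+0.01j, 0.01+0.00j, -0.01-0.01j, (0.01+0.02j), -0.02+0.01j],[(0.02-0.01j), 0.01-0.00j, (-0.01-0j), (0.01+0j), (-0+0.02j)]] + [[-0.00-0.03j, (-0-0.01j), 0.01+0.01j, -0.01-0.01j, -0.01+0.02j], [0.01+0.01j, 0.00+0.00j, (-0.01+0j), (0.01-0j), -0.00-0.01j], [(-0.03-0.01j), -0.01+0.00j, (0.01-0.01j), (-0.01+0.01j), 0.01+0.01j], [(0.04-0.01j), (0.01-0j), -0.01+0.01j, 0.01-0.02j, -0.02-0.01j], [0.02+0.01j, (0.01+0j), (-0.01+0j), (0.01-0j), (-0-0.02j)]] + [[0.00-0.00j, 0.00-0.00j, (0.02+0j), 0.00-0.00j, 0.02-0.00j], [(-0+0j), -0.00+0.00j, -0.01-0.00j, (-0+0j), (-0.01+0j)], [(0.01-0j), 0.01-0.00j, 0.05+0.00j, 0.01-0.00j, 0.05-0.00j], [(0.01-0j), 0.00-0.00j, (0.03+0j), 0.01-0.00j, (0.03-0j)], [-0j, 0.00-0.00j, (0.02+0j), 0.00-0.00j, (0.01-0j)]]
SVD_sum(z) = [[0.0, 0.00, 0.00, 0.0, -0.00], [-0.05, -0.05, -0.01, -0.0, 0.00], [-0.01, -0.01, -0.00, -0.00, 0.0], [0.09, 0.09, 0.02, 0.01, -0.01], [0.02, 0.02, 0.0, 0.00, -0.00]] + [[-0.03, 0.02, 0.02, 0.01, -0.03], [0.06, -0.04, -0.04, -0.01, 0.05], [0.00, -0.0, -0.0, -0.00, 0.0], [0.03, -0.02, -0.02, -0.01, 0.03], [-0.01, 0.01, 0.01, 0.0, -0.01]] + [[-0.00, 0.00, 0.0, -0.00, 0.0], [0.0, -0.0, -0.01, 0.00, -0.01], [-0.03, 0.01, 0.07, -0.03, 0.08], [-0.00, 0.0, 0.01, -0.00, 0.01], [0.01, -0.00, -0.02, 0.01, -0.03]] + [[0.0, -0.01, 0.01, 0.01, -0.0], [0.00, -0.01, 0.01, 0.01, -0.0], [0.0, -0.01, 0.01, 0.01, -0.0], [0.00, -0.00, 0.0, 0.00, -0.0], [0.01, -0.02, 0.02, 0.03, -0.00]] + [[0.01, -0.01, 0.01, -0.02, -0.01], [0.00, -0.00, 0.0, -0.01, -0.01], [-0.00, 0.00, -0.00, 0.0, 0.0], [0.00, -0.0, 0.00, -0.00, -0.00], [-0.0, 0.01, -0.01, 0.01, 0.01]]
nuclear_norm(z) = 0.48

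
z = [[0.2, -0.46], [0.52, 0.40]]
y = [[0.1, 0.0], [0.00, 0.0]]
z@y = [[0.02, 0.00], [0.05, 0.00]]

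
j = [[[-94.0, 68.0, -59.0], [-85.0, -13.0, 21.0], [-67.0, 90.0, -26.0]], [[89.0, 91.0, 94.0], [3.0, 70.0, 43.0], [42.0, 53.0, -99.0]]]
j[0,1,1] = -13.0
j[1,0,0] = 89.0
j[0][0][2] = -59.0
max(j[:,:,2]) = 94.0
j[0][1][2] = 21.0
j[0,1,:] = [-85.0, -13.0, 21.0]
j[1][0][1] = 91.0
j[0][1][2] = 21.0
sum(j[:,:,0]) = -112.0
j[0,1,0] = -85.0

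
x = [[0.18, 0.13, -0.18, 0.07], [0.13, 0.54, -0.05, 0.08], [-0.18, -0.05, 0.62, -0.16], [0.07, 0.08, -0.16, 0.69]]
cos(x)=[[0.96, -0.05, 0.08, -0.05], [-0.05, 0.85, 0.04, -0.05], [0.08, 0.04, 0.79, 0.1], [-0.05, -0.05, 0.1, 0.76]]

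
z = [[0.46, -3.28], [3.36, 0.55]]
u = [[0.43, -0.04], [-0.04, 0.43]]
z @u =[[0.33,-1.43],[1.42,0.10]]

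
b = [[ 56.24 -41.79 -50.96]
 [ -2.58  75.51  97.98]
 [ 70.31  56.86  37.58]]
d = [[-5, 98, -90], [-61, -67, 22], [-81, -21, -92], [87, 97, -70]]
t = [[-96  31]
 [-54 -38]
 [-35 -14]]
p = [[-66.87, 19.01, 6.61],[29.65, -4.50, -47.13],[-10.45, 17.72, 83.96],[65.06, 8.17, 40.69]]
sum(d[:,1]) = 107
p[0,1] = 19.01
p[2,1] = 17.72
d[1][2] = 22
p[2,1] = 17.72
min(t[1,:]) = -54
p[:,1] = [19.01, -4.5, 17.72, 8.17]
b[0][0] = 56.24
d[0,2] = -90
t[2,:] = [-35, -14]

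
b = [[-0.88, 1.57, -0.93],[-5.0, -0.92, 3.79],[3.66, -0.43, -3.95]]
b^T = [[-0.88, -5.00, 3.66],[1.57, -0.92, -0.43],[-0.93, 3.79, -3.95]]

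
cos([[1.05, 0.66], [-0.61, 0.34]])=[[0.64, -0.44], [0.41, 1.11]]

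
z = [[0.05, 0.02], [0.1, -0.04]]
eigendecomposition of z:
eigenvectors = [[0.74, -0.18], [0.68, 0.98]]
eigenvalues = [0.07, -0.06]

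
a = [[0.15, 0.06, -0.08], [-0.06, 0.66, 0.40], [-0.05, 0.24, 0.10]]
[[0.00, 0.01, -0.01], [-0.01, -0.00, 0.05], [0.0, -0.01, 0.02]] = a@[[-0.05,0.12,-0.07], [0.03,-0.02,0.07], [-0.08,0.04,0.01]]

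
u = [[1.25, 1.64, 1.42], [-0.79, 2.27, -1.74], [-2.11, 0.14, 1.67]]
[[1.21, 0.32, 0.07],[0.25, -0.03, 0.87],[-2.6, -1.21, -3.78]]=u@[[1.01, 0.44, 1.06],[0.23, 0.01, 0.04],[-0.3, -0.17, -0.93]]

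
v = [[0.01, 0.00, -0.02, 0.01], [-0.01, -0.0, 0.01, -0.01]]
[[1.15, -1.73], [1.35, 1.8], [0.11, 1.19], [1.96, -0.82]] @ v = [[0.03, 0.00, -0.04, 0.03], [-0.00, 0.0, -0.01, -0.0], [-0.01, 0.00, 0.01, -0.01], [0.03, 0.0, -0.05, 0.03]]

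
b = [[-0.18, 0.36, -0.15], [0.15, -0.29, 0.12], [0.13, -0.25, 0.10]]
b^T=[[-0.18, 0.15, 0.13],[0.36, -0.29, -0.25],[-0.15, 0.12, 0.10]]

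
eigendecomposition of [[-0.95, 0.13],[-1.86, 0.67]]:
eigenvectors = [[-0.62, -0.09], [-0.79, -1.00]]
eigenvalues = [-0.78, 0.5]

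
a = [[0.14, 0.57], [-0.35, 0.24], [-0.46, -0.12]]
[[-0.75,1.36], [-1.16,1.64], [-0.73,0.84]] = a@ [[2.07, -2.61], [-1.83, 3.02]]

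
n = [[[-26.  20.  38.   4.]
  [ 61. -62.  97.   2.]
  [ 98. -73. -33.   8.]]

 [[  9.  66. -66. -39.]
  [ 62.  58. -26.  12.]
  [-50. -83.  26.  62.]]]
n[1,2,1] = -83.0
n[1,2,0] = -50.0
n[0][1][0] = 61.0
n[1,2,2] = 26.0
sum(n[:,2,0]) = 48.0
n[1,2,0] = -50.0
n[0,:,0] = [-26.0, 61.0, 98.0]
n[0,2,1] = -73.0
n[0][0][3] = 4.0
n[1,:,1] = [66.0, 58.0, -83.0]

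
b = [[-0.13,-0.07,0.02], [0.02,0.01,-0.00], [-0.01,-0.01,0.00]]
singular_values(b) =[0.15, 0.0, 0.0]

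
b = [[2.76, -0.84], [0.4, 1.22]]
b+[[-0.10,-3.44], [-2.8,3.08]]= [[2.66, -4.28],[-2.40, 4.30]]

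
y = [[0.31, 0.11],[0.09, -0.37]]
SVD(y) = [[-0.30, 0.95], [0.95, 0.3]] @ diag([0.3860236795350708, 0.3227781263317033]) @ [[-0.02, -1.00], [1.00, -0.02]]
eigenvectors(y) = [[0.99, -0.16], [0.13, 0.99]]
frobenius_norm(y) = 0.50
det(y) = -0.12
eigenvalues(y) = [0.32, -0.38]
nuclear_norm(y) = 0.71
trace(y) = -0.06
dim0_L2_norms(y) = [0.32, 0.39]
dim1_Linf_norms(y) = [0.31, 0.37]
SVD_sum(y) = [[0.00, 0.12],[-0.01, -0.37]] + [[0.31,-0.01], [0.1,-0.0]]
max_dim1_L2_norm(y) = 0.38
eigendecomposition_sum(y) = [[0.32, 0.05], [0.04, 0.01]] + [[-0.01, 0.06], [0.05, -0.38]]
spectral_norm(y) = 0.39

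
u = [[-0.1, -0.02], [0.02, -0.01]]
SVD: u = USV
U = [[-0.98, 0.17],[0.17, 0.98]]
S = [0.1, 0.01]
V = [[0.98, 0.17], [0.17, -0.98]]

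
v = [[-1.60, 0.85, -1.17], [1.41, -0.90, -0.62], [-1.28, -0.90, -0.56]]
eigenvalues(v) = [1.07, -2.58, -1.55]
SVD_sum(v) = [[-1.87, 0.56, -0.62],  [1.23, -0.37, 0.41],  [-1.00, 0.3, -0.33]] + [[-0.00, -0.06, -0.04], [-0.05, -0.83, -0.60], [-0.05, -0.9, -0.66]] + [[0.27, 0.35, -0.51],  [0.23, 0.3, -0.43],  [-0.23, -0.29, 0.43]]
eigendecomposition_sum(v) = [[0.3, 0.27, -0.32], [0.35, 0.32, -0.37], [-0.42, -0.39, 0.45]] + [[-1.94,0.46,-0.99], [1.41,-0.33,0.71], [-0.6,0.14,-0.31]] + [[0.05, 0.12, 0.13],[-0.34, -0.89, -0.96],[-0.25, -0.65, -0.71]]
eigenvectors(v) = [[-0.48, -0.79, -0.11], [-0.56, 0.57, 0.80], [0.68, -0.24, 0.59]]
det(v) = 4.26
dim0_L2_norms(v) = [2.49, 1.53, 1.44]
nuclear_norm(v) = 5.25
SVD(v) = [[-0.76, -0.05, -0.64], [0.50, -0.67, -0.54], [-0.41, -0.74, 0.54]] @ diag([2.682473615191213, 1.5173883499807324, 1.0477441954722249]) @ [[0.91,-0.27,0.30], [0.05,0.81,0.59], [-0.4,-0.52,0.75]]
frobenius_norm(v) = 3.26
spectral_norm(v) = 2.68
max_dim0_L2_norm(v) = 2.49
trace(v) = -3.06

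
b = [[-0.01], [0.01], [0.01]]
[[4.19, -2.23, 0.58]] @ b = [[-0.06]]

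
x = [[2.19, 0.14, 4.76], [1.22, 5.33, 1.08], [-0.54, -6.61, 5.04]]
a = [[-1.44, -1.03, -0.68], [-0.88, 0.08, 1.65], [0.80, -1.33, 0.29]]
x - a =[[3.63, 1.17, 5.44], [2.1, 5.25, -0.57], [-1.34, -5.28, 4.75]]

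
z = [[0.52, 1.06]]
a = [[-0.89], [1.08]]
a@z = [[-0.46, -0.94], [0.56, 1.14]]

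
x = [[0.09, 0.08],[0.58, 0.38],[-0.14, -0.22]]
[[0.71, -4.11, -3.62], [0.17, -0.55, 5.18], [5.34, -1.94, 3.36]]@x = [[-1.81, -0.71], [-1.03, -1.34], [-1.12, -1.05]]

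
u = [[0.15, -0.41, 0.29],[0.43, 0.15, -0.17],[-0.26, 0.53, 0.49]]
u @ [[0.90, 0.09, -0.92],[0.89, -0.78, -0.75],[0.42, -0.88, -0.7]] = [[-0.11,0.08,-0.03], [0.45,0.07,-0.39], [0.44,-0.87,-0.50]]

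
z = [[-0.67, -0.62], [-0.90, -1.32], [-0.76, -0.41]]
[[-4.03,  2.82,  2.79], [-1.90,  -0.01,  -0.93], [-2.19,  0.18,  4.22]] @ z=[[-1.96, -2.37], [1.99, 1.57], [-1.9, -0.61]]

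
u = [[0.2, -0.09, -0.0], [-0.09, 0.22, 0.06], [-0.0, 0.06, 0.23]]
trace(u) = 0.65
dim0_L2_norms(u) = [0.22, 0.25, 0.24]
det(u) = 0.01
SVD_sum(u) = [[0.09, -0.12, -0.08], [-0.12, 0.17, 0.11], [-0.08, 0.11, 0.07]] + [[0.07,  -0.02,  0.10], [-0.02,  0.00,  -0.02], [0.10,  -0.02,  0.15]] + [[0.04, 0.05, -0.02], [0.05, 0.05, -0.02], [-0.02, -0.02, 0.01]]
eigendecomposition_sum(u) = [[0.04,0.05,-0.02], [0.05,0.05,-0.02], [-0.02,-0.02,0.01]] + [[0.07, -0.02, 0.1], [-0.02, 0.00, -0.02], [0.10, -0.02, 0.15]] + [[0.09, -0.12, -0.08], [-0.12, 0.17, 0.11], [-0.08, 0.11, 0.07]]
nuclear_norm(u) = 0.65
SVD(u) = [[-0.52, -0.55, -0.65], [0.72, 0.13, -0.68], [0.46, -0.82, 0.33]] @ diag([0.3238039433637163, 0.22075682027382015, 0.10543923636246348]) @ [[-0.52, 0.72, 0.46], [-0.55, 0.13, -0.82], [-0.65, -0.68, 0.33]]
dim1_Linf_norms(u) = [0.2, 0.22, 0.23]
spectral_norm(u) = 0.32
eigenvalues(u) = [0.11, 0.22, 0.32]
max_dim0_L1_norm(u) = 0.37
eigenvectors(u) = [[0.65, -0.55, -0.52], [0.68, 0.13, 0.72], [-0.33, -0.82, 0.46]]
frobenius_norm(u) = 0.41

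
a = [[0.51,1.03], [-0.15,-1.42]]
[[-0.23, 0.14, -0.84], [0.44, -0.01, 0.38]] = a@[[0.21, 0.33, -1.4],[-0.33, -0.03, -0.12]]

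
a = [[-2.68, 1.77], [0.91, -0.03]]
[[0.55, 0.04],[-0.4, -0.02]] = a @ [[-0.45, -0.02], [-0.37, -0.01]]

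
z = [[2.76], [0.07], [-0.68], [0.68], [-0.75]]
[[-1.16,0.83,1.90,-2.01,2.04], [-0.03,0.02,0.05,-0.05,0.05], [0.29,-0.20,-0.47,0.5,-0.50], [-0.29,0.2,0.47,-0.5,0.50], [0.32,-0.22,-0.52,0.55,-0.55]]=z@[[-0.42,0.30,0.69,-0.73,0.74]]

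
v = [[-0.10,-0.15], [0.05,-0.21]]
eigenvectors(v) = [[(0.87+0j),0.87-0.00j],  [(0.32-0.39j),(0.32+0.39j)]]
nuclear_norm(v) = 0.37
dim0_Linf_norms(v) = [0.1, 0.21]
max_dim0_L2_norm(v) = 0.26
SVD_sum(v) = [[-0.01, -0.16], [-0.02, -0.20]] + [[-0.09, 0.01], [0.07, -0.01]]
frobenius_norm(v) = 0.28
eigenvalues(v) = [(-0.15+0.07j), (-0.15-0.07j)]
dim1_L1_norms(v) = [0.25, 0.26]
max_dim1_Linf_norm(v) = 0.21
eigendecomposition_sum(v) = [[-0.05+0.10j, -0.07-0.17j], [(0.02+0.06j), -0.10-0.03j]] + [[(-0.05-0.1j), (-0.07+0.17j)],[(0.02-0.06j), -0.10+0.03j]]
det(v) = 0.03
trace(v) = -0.31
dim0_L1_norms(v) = [0.15, 0.36]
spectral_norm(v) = 0.26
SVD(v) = [[0.61, 0.79], [0.79, -0.61]] @ diag([0.2587890111935597, 0.11012832372037466]) @ [[-0.08, -1.00],[-1.00, 0.08]]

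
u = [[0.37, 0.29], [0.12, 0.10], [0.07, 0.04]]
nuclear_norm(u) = 0.51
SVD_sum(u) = [[0.37, 0.29], [0.12, 0.1], [0.06, 0.05]] + [[-0.0, 0.00], [-0.0, 0.00], [0.01, -0.01]]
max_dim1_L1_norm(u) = 0.66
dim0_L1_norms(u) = [0.56, 0.43]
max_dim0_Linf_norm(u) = 0.37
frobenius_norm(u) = 0.50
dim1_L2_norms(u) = [0.47, 0.16, 0.08]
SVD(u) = [[-0.94, -0.03], [-0.31, -0.38], [-0.16, 0.92]] @ diag([0.5017383629344473, 0.012594251063910414]) @ [[-0.79,-0.62], [0.62,-0.79]]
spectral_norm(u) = 0.50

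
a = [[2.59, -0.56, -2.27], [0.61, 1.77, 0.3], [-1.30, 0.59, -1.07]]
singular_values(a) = [3.51, 1.9, 1.73]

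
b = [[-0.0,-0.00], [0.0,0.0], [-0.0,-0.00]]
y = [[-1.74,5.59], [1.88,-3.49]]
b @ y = [[0.0, 0.00], [0.0, 0.00], [0.0, 0.0]]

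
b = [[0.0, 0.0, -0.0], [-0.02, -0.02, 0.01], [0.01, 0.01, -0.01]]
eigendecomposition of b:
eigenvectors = [[0.00,0.0,0.71], [0.53,0.85,-0.71], [0.85,-0.53,-0.00]]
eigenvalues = [-0.0, -0.03, 0.0]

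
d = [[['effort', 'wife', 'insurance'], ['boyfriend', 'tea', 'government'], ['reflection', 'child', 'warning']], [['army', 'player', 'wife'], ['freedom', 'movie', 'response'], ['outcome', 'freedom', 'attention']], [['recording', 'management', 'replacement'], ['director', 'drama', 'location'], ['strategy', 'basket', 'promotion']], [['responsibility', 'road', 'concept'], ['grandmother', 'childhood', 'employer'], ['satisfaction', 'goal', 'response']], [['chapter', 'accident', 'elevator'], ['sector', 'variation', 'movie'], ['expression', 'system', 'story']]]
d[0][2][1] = 'child'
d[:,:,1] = [['wife', 'tea', 'child'], ['player', 'movie', 'freedom'], ['management', 'drama', 'basket'], ['road', 'childhood', 'goal'], ['accident', 'variation', 'system']]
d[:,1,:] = [['boyfriend', 'tea', 'government'], ['freedom', 'movie', 'response'], ['director', 'drama', 'location'], ['grandmother', 'childhood', 'employer'], ['sector', 'variation', 'movie']]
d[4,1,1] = 'variation'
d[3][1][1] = 'childhood'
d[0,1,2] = 'government'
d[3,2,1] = 'goal'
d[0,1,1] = 'tea'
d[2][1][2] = 'location'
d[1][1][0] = 'freedom'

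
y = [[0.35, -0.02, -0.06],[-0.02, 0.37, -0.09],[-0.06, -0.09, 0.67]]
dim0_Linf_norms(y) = [0.35, 0.37, 0.67]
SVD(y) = [[0.15, 0.68, -0.71], [0.25, -0.73, -0.64], [-0.96, -0.08, -0.28]] @ diag([0.7028138616323478, 0.3785235824573527, 0.30866255591029973]) @ [[0.15,0.25,-0.96],  [0.68,-0.73,-0.08],  [-0.71,-0.64,-0.28]]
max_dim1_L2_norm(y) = 0.68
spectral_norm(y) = 0.70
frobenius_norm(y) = 0.86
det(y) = 0.08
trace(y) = 1.39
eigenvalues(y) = [0.7, 0.31, 0.38]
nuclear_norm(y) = 1.39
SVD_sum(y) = [[0.02, 0.03, -0.1], [0.03, 0.04, -0.17], [-0.10, -0.17, 0.64]] + [[0.18, -0.19, -0.02], [-0.19, 0.20, 0.02], [-0.02, 0.02, 0.0]] + [[0.16, 0.14, 0.06], [0.14, 0.13, 0.06], [0.06, 0.06, 0.02]]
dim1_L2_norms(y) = [0.36, 0.38, 0.68]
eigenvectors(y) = [[-0.15, 0.71, 0.68],[-0.25, 0.64, -0.73],[0.96, 0.28, -0.08]]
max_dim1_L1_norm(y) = 0.82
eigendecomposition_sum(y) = [[0.02, 0.03, -0.1],[0.03, 0.04, -0.17],[-0.10, -0.17, 0.64]] + [[0.16, 0.14, 0.06], [0.14, 0.13, 0.06], [0.06, 0.06, 0.02]] + [[0.18, -0.19, -0.02], [-0.19, 0.2, 0.02], [-0.02, 0.02, 0.0]]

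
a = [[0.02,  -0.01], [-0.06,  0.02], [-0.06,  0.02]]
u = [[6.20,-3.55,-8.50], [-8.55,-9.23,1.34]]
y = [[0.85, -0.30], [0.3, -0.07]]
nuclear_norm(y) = 0.98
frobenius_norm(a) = 0.09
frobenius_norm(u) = 16.83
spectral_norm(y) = 0.95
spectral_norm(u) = 13.35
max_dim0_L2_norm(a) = 0.09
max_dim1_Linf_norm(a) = 0.06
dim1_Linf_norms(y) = [0.85, 0.3]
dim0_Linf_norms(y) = [0.85, 0.3]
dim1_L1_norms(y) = [1.15, 0.37]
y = u @ a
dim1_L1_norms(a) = [0.03, 0.08, 0.08]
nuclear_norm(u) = 23.60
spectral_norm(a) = 0.09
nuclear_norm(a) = 0.10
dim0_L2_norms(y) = [0.9, 0.31]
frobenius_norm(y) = 0.95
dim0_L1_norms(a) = [0.14, 0.05]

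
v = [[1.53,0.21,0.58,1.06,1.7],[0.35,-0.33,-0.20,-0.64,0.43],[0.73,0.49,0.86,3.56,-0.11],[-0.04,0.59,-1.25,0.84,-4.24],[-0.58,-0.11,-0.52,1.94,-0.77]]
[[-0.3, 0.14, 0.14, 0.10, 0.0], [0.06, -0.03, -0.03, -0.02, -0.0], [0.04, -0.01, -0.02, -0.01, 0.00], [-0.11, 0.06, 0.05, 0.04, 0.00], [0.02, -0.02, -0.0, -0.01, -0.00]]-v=[[-1.83,-0.07,-0.44,-0.96,-1.70], [-0.29,0.3,0.17,0.62,-0.43], [-0.69,-0.50,-0.88,-3.57,0.11], [-0.07,-0.53,1.3,-0.80,4.24], [0.6,0.09,0.52,-1.95,0.77]]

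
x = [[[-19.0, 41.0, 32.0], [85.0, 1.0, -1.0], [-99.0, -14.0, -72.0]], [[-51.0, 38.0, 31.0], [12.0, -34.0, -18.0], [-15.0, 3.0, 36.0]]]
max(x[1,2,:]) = 36.0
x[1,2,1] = 3.0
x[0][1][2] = -1.0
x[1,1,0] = 12.0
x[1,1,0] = 12.0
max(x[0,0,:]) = 41.0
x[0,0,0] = -19.0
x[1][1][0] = 12.0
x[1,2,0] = -15.0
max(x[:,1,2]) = -1.0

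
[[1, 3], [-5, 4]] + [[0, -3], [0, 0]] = [[1, 0], [-5, 4]]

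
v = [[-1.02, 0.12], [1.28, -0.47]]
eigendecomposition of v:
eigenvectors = [[-0.51, -0.16], [0.86, -0.99]]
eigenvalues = [-1.22, -0.27]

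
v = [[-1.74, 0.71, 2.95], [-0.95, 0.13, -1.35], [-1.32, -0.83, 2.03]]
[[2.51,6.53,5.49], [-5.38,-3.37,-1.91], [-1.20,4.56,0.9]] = v @ [[2.93, 0.20, 0.22],[1.95, -0.07, 2.16],[2.11, 2.35, 1.47]]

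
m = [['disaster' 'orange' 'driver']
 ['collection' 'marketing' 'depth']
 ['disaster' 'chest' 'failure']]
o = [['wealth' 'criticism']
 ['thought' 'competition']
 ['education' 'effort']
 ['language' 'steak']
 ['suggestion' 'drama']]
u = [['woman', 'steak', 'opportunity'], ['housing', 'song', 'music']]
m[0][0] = 'disaster'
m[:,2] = ['driver', 'depth', 'failure']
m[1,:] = ['collection', 'marketing', 'depth']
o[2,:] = ['education', 'effort']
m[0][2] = 'driver'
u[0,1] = 'steak'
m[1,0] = 'collection'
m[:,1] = ['orange', 'marketing', 'chest']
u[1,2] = 'music'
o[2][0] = 'education'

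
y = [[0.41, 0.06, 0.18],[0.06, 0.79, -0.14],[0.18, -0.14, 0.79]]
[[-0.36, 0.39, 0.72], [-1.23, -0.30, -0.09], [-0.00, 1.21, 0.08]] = y@[[-0.60, 0.35, 1.99], [-1.53, -0.15, -0.34], [-0.14, 1.43, -0.41]]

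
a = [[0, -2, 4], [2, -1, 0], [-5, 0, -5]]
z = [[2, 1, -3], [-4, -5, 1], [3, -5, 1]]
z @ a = [[17, -5, 23], [-15, 13, -21], [-15, -1, 7]]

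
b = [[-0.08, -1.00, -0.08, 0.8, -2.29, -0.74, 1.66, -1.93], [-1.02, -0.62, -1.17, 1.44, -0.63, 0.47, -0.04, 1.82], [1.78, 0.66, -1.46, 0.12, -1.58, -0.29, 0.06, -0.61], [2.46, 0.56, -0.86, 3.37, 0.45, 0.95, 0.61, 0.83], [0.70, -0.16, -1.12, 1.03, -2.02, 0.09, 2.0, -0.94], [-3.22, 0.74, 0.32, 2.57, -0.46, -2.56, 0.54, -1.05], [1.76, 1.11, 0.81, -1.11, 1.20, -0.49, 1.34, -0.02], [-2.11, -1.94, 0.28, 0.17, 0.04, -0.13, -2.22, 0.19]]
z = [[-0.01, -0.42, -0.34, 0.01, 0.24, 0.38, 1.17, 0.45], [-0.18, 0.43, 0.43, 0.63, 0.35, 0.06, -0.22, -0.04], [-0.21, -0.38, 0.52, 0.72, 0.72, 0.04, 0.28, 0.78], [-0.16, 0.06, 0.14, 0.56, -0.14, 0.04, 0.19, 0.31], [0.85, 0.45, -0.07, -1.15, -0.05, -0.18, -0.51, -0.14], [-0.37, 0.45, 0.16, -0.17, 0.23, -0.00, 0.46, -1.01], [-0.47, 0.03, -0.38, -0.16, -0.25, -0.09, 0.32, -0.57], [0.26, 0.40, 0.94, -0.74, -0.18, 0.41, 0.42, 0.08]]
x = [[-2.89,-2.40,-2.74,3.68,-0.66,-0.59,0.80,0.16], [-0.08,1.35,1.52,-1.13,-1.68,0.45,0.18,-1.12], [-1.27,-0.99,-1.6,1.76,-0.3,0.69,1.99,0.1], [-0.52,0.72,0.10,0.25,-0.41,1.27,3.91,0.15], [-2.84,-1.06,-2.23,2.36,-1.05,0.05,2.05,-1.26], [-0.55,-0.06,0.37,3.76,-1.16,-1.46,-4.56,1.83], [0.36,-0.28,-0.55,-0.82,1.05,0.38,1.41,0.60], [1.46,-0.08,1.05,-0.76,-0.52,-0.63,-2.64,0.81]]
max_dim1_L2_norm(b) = 5.08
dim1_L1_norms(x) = [13.92, 7.51, 8.7, 7.33, 12.9, 13.75, 5.45, 7.95]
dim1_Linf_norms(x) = [3.68, 1.68, 1.99, 3.91, 2.84, 4.56, 1.41, 2.64]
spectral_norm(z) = 2.29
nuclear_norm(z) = 8.32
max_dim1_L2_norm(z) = 1.6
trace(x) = -3.18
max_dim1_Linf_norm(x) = 4.56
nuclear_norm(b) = 24.76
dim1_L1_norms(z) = [3.02, 2.34, 3.65, 1.6, 3.4, 2.85, 2.27, 3.43]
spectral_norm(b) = 6.12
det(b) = -298.80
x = b @ z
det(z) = -0.06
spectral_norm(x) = 9.03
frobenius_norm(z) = 3.59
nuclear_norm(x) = 24.76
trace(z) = 1.85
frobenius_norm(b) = 10.61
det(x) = 18.60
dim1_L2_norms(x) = [6.05, 3.12, 3.58, 4.24, 5.16, 6.5, 2.19, 3.48]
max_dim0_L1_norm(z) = 4.14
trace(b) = -1.84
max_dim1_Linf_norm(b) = 3.37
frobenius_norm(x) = 12.76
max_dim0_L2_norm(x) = 7.34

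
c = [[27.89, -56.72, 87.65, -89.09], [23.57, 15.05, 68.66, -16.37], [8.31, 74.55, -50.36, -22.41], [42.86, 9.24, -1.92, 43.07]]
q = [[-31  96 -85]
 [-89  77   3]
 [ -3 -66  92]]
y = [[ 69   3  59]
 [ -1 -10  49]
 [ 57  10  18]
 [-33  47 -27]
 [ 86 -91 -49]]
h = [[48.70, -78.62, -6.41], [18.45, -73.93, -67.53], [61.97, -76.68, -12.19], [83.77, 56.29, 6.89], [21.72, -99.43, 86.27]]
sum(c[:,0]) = 102.63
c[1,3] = -16.37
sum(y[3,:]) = -13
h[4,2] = 86.27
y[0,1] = 3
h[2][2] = -12.19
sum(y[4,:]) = -54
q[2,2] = 92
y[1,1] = -10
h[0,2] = -6.41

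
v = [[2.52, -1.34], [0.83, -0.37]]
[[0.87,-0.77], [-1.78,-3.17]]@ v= [[1.55, -0.88],  [-7.12, 3.56]]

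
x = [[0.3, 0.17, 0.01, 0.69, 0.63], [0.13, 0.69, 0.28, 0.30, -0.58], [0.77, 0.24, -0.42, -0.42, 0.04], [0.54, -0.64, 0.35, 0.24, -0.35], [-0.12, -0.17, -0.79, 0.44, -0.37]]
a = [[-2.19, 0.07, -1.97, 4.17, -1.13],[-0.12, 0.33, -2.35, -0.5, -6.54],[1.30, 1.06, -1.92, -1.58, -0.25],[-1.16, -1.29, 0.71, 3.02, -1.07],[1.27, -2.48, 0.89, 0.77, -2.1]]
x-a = [[2.49, 0.10, 1.98, -3.48, 1.76], [0.25, 0.36, 2.63, 0.8, 5.96], [-0.53, -0.82, 1.5, 1.16, 0.29], [1.70, 0.65, -0.36, -2.78, 0.72], [-1.39, 2.31, -1.68, -0.33, 1.73]]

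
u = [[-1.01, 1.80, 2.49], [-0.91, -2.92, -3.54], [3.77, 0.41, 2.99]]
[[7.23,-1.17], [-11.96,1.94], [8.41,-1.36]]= u @ [[0.48, -0.08], [1.52, -0.25], [2.0, -0.32]]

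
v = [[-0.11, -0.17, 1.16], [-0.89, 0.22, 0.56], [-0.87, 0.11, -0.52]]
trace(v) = -0.41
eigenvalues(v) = [(-0.36+0.9j), (-0.36-0.9j), (0.31+0j)]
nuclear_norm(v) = 2.82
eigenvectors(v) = [[(0.61+0j), 0.61-0.00j, 0.01+0.00j], [(0.52+0.3j), 0.52-0.30j, (-0.99+0j)], [-0.06+0.52j, (-0.06-0.52j), (-0.14+0j)]]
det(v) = 0.29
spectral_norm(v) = 1.41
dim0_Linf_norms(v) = [0.89, 0.22, 1.16]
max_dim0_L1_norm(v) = 2.24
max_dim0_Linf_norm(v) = 1.16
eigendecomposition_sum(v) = [[(-0.06+0.49j), (-0.08-0.03j), 0.58+0.23j], [-0.29+0.39j, -0.06-0.07j, (0.38+0.48j)], [-0.41-0.09j, 0.03-0.07j, (-0.25+0.47j)]] + [[(-0.06-0.49j),-0.08+0.03j,0.58-0.23j], [-0.29-0.39j,(-0.06+0.07j),0.38-0.48j], [-0.41+0.09j,0.03+0.07j,(-0.25-0.47j)]] + [[0j, (-0-0j), 0.00+0.00j], [-0.30-0.00j, 0.33+0.00j, -0.20-0.00j], [(-0.04-0j), 0.05+0.00j, -0.03-0.00j]]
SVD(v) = [[-0.79, -0.27, -0.54], [-0.60, 0.53, 0.6], [0.12, 0.80, -0.58]] @ diag([1.4137760842005496, 1.2467537476906603, 0.16414102583405288]) @ [[0.36, 0.01, -0.93],[-0.91, 0.20, -0.35],[0.18, 0.98, 0.08]]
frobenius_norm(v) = 1.89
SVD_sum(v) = [[-0.41, -0.01, 1.05],[-0.3, -0.01, 0.78],[0.06, 0.0, -0.16]] + [[0.31, -0.07, 0.12], [-0.60, 0.13, -0.23], [-0.91, 0.20, -0.35]] + [[-0.02, -0.09, -0.01], [0.02, 0.1, 0.01], [-0.02, -0.09, -0.01]]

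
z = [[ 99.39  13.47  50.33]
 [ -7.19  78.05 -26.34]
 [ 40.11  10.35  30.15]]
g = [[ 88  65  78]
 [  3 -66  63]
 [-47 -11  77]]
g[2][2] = 77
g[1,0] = 3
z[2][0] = 40.11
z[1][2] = -26.34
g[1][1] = -66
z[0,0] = 99.39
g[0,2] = 78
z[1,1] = 78.05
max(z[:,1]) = 78.05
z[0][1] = 13.47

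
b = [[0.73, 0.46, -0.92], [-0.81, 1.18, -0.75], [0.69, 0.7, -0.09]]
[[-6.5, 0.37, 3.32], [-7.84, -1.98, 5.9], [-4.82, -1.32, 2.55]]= b@[[-1.20, 0.28, -0.21], [-5.26, -2.34, 3.6], [3.48, -1.35, -1.97]]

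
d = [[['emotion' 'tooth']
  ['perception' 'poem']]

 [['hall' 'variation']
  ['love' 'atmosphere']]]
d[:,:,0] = [['emotion', 'perception'], ['hall', 'love']]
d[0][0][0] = 'emotion'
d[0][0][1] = 'tooth'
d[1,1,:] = ['love', 'atmosphere']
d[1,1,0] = 'love'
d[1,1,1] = 'atmosphere'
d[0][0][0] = 'emotion'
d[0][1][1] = 'poem'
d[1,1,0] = 'love'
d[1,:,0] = ['hall', 'love']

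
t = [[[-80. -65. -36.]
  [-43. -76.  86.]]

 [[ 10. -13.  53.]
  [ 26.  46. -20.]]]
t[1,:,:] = [[10.0, -13.0, 53.0], [26.0, 46.0, -20.0]]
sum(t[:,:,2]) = 83.0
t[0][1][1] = -76.0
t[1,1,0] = 26.0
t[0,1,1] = -76.0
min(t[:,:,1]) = -76.0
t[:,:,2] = [[-36.0, 86.0], [53.0, -20.0]]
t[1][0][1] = -13.0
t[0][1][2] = 86.0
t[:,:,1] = [[-65.0, -76.0], [-13.0, 46.0]]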